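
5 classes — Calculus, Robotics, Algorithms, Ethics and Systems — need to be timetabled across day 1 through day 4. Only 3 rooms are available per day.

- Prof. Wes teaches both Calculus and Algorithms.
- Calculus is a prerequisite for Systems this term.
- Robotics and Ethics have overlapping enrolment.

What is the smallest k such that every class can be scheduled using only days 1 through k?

The precedence chain requires at least 2 distinct days.
With at most 3 per day and 5 classes, at least 2 days are needed.
2 works (last occupied day: day 2): for example Ethics=day 2, Robotics=day 1, Systems=day 2, Calculus=day 1, Algorithms=day 2.

2 days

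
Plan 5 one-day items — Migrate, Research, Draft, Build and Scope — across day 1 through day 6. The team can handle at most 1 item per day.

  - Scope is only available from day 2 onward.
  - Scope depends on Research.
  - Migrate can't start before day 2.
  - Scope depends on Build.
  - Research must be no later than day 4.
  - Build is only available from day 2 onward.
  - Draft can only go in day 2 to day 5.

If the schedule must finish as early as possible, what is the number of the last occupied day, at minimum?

The precedence chain requires at least 2 distinct days.
With at most 1 per day and 5 work items, at least 5 days are needed.
Propagating the time windows through the other constraints, Scope can't land before day 3, so the schedule must run through at least day 3.
5 works (last occupied day: day 5): for example Migrate -> day 4, Research -> day 1, Scope -> day 3, Draft -> day 5, Build -> day 2.

day 5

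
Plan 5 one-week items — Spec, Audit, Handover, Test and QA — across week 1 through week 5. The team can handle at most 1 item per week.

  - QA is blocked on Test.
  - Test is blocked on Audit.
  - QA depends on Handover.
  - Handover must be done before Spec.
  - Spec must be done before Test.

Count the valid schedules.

Enumerating: QA -> week 5; Test -> week 4; Spec -> week 2; Audit -> week 3; Handover -> week 1 | Spec=week 3; QA=week 5; Test=week 4; Handover=week 1; Audit=week 2 | QA -> week 5; Audit -> week 1; Test -> week 4; Handover -> week 2; Spec -> week 3.

3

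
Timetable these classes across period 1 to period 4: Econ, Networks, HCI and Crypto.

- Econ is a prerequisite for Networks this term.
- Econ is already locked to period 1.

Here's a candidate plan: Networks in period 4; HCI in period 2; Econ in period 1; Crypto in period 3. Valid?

Yes, all constraints hold

Econ is a prerequisite for Networks this term — holds.
Econ is already locked to period 1 — holds.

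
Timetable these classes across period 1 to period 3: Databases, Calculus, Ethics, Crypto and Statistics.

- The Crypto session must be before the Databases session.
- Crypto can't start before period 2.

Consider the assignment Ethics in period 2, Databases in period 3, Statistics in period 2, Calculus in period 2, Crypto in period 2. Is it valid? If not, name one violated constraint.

Valid

Crypto can't start before period 2 — holds.
The Crypto session must be before the Databases session — holds.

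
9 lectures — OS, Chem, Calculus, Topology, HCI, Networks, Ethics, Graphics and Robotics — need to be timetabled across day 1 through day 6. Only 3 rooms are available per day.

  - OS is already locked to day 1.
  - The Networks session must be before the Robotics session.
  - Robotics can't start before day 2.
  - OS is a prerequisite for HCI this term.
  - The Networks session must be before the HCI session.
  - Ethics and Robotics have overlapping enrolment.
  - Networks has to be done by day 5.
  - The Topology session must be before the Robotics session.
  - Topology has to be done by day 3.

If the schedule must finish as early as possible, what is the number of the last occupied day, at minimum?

The precedence chain requires at least 2 distinct days.
With at most 3 per day and 9 lectures, at least 3 days are needed.
3 works (last occupied day: day 3): for example OS -> day 1; Robotics -> day 2; Networks -> day 1; Ethics -> day 3; Chem -> day 2; HCI -> day 2; Graphics -> day 3; Topology -> day 1; Calculus -> day 3.

day 3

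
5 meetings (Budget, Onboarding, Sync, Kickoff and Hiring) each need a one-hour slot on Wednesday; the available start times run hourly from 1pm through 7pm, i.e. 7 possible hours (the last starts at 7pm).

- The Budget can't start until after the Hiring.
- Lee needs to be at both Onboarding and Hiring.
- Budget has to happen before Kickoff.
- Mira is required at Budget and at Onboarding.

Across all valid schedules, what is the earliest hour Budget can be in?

2pm

Precedence pushes Budget to at least 2pm; downstream work caps Budget at 6pm.
Budget at 2pm is achievable: Hiring -> 1pm, Onboarding -> 3pm, Sync -> 1pm, Kickoff -> 3pm, Budget -> 2pm.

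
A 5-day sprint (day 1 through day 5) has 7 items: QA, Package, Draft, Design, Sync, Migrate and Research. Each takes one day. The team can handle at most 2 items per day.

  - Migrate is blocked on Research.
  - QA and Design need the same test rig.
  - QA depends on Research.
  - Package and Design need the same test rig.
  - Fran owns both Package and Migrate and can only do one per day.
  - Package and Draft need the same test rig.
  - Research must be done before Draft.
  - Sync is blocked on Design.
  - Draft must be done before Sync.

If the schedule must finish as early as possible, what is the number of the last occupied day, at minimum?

day 4

The precedence chain requires at least 3 distinct days.
With at most 2 per day and 7 work items, at least 4 days are needed.
4 works (last occupied day: day 4): for example Draft -> day 2; Research -> day 1; Design -> day 1; QA -> day 2; Sync -> day 3; Package -> day 4; Migrate -> day 3.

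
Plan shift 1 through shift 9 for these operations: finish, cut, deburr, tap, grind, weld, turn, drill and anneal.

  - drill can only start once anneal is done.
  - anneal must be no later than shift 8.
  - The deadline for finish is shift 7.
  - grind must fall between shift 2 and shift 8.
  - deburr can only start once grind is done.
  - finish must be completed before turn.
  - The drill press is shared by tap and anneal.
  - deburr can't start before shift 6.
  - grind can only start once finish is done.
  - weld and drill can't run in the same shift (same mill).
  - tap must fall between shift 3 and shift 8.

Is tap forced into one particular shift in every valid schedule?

tap can be shift 3 (e.g. weld=shift 1; deburr=shift 6; cut=shift 1; turn=shift 2; drill=shift 2; grind=shift 2; anneal=shift 1; finish=shift 1; tap=shift 3) or shift 4 (e.g. weld in shift 1; deburr in shift 6; cut in shift 1; tap in shift 4; anneal in shift 1; drill in shift 2; grind in shift 2; finish in shift 1; turn in shift 2).

No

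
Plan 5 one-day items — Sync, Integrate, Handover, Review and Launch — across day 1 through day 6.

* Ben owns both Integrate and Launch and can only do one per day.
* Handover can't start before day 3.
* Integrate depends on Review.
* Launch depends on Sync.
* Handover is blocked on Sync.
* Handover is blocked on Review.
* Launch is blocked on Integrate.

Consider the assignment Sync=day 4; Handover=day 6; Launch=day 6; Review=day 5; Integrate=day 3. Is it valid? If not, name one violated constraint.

No. Integrate depends on Review is not satisfied.

Handover is blocked on Sync — holds.
Launch depends on Sync — holds.
Ben owns both Integrate and Launch and can only do one per day — holds.
Handover can't start before day 3 — holds.
Integrate depends on Review — violated.
Handover is blocked on Review — holds.
Launch is blocked on Integrate — holds.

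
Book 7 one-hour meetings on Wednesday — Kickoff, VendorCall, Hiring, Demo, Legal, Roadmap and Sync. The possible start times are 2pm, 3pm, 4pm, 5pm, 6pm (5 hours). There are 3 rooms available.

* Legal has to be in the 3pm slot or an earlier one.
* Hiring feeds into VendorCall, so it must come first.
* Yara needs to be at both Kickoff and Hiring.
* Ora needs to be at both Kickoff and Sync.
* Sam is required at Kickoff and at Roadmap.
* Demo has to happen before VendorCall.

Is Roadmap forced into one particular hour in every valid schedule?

Roadmap can be 2pm (e.g. Legal in 2pm, Kickoff in 3pm, Sync in 4pm, Roadmap in 2pm, Hiring in 2pm, VendorCall in 4pm, Demo in 3pm) or 3pm (e.g. Kickoff=4pm; Legal=2pm; Demo=2pm; Sync=3pm; Roadmap=3pm; VendorCall=3pm; Hiring=2pm).

No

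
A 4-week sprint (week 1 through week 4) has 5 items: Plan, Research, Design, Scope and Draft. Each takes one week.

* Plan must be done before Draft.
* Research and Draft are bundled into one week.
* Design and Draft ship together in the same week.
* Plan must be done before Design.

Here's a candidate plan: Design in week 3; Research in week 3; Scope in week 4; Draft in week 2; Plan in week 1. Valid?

No — it violates: Design and Draft ship together in the same week

Plan must be done before Design — holds.
Research and Draft are bundled into one week — violated.
Plan must be done before Draft — holds.
Design and Draft ship together in the same week — violated.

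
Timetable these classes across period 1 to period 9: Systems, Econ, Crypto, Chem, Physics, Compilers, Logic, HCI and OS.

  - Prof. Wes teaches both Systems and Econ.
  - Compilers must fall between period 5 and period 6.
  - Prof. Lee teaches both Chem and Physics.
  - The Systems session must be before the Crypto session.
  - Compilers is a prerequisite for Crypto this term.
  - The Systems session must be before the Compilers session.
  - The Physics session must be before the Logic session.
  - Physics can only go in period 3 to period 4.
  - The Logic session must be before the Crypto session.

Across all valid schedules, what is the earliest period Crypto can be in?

Precedence pushes Crypto to at least period 6.
Crypto at period 6 is achievable: Crypto=period 6; Systems=period 1; Econ=period 2; Physics=period 3; Chem=period 1; Logic=period 4; HCI=period 1; Compilers=period 5; OS=period 1.

period 6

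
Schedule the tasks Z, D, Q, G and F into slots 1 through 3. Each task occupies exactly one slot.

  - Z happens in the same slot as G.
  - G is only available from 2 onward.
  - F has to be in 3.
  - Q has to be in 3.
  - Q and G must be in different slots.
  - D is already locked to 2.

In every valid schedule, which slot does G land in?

2

G's window is 2–3.
Q is fixed at 3, and G can't share a slot with Q.
So G must be 2.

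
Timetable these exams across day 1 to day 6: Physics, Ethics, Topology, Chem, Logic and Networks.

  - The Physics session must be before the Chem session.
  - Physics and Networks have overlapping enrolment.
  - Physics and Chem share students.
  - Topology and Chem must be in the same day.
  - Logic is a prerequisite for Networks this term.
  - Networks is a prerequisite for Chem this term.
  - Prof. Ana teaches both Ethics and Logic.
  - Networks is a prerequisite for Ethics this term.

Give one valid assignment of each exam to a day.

Physics in day 1; Ethics in day 3; Networks in day 2; Topology in day 3; Logic in day 1; Chem in day 3

Checking: Logic(day 1) before Networks(day 2); Physics(day 1) before Chem(day 3); Networks(day 2) before Chem(day 3); Networks(day 2) before Ethics(day 3); Ethics(day 3) != Logic(day 1); Physics(day 1) != Chem(day 3); Physics(day 1) != Networks(day 2); Topology = Chem = day 3.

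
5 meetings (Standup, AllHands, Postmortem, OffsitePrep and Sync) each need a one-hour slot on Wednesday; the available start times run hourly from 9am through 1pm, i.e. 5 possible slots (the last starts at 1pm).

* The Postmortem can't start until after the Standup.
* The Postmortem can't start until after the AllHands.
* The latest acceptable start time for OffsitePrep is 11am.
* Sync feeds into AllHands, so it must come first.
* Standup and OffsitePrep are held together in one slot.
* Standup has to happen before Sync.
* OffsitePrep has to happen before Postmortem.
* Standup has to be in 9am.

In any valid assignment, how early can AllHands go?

Precedence pushes AllHands to at least 11am; downstream work caps AllHands at 12pm.
AllHands at 11am is achievable: Standup=9am; Sync=10am; AllHands=11am; OffsitePrep=9am; Postmortem=12pm.

11am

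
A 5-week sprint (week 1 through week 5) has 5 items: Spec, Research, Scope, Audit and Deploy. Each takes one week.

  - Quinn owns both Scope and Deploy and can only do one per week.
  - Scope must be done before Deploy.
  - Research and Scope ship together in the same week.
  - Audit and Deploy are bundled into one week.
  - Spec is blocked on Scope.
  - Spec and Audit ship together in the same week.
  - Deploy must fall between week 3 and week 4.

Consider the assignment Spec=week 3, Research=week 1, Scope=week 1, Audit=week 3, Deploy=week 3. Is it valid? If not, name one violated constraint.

Yes, all constraints hold

Quinn owns both Scope and Deploy and can only do one per week — holds.
Spec and Audit ship together in the same week — holds.
Audit and Deploy are bundled into one week — holds.
Research and Scope ship together in the same week — holds.
Deploy must fall between week 3 and week 4 — holds.
Spec is blocked on Scope — holds.
Scope must be done before Deploy — holds.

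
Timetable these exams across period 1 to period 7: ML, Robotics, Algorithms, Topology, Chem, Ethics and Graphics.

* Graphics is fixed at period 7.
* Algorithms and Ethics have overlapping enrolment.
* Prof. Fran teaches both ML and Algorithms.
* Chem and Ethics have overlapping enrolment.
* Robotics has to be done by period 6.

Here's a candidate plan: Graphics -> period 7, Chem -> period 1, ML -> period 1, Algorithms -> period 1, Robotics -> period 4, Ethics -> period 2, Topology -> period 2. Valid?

Robotics has to be done by period 6 — holds.
Chem and Ethics have overlapping enrolment — holds.
Graphics is fixed at period 7 — holds.
Algorithms and Ethics have overlapping enrolment — holds.
Prof. Fran teaches both ML and Algorithms — violated.

No — it violates: Prof. Fran teaches both ML and Algorithms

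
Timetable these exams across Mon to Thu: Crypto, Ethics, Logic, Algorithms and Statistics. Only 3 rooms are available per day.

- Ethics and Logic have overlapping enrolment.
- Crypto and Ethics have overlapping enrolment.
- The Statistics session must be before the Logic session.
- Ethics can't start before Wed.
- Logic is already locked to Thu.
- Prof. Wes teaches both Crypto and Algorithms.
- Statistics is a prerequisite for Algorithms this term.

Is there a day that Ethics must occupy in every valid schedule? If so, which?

Wed

Ethics's window is Wed–Thu.
Logic is fixed at Thu, and Ethics can't share a day with Logic.
So Ethics must be Wed.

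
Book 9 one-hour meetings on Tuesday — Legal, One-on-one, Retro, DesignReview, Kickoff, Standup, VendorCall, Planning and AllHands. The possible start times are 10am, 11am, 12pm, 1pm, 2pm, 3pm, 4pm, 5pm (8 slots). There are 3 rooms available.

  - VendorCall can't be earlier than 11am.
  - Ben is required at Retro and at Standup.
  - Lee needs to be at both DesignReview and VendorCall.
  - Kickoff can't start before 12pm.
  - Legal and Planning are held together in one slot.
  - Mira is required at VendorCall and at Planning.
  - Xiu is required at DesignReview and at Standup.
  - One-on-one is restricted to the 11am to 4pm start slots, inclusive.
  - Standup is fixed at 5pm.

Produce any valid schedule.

Planning in 10am, VendorCall in 11am, AllHands in 11am, Standup in 5pm, Retro in 10am, Legal in 10am, Kickoff in 12pm, One-on-one in 11am, DesignReview in 12pm

Checking: VendorCall(11am) != Planning(10am); DesignReview(12pm) != Standup(5pm); DesignReview(12pm) != VendorCall(11am); Retro(10am) != Standup(5pm); Legal = Planning = 10am; One-on-one=11am in [11am,4pm]; VendorCall=11am in [11am,5pm]; Kickoff=12pm in [12pm,5pm]; Standup=5pm in [5pm,5pm]; max 3 per slot (cap 3).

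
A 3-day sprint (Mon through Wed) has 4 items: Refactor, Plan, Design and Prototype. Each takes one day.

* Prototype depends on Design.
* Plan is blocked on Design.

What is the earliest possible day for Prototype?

Tue

Precedence pushes Prototype to at least Tue.
Prototype at Tue is achievable: Design in Mon; Plan in Tue; Refactor in Mon; Prototype in Tue.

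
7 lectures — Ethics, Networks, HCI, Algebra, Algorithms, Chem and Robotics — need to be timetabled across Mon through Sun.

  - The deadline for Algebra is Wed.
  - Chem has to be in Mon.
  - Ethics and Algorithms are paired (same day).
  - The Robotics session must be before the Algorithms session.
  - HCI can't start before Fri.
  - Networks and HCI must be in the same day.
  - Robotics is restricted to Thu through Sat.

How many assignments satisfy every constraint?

54

Splitting on Ethics: it can be Fri (9), Sat (18), Sun (27). Listing each branch's schedules as (Networks, HCI, Algebra, Algorithms, Chem, Robotics):
Ethics=Fri: (Fri,Fri,Mon,Fri,Mon,Thu) (Fri,Fri,Tue,Fri,Mon,Thu) (Fri,Fri,Wed,Fri,Mon,Thu) (Sat,Sat,Mon,Fri,Mon,Thu) (Sat,Sat,Tue,Fri,Mon,Thu) (Sat,Sat,Wed,Fri,Mon,Thu) (Sun,Sun,Mon,Fri,Mon,Thu) (Sun,Sun,Tue,Fri,Mon,Thu) (Sun,Sun,Wed,Fri,Mon,Thu) — 9.
Ethics=Sat: (Fri,Fri,Mon,Sat,Mon,Thu) (Fri,Fri,Mon,Sat,Mon,Fri) (Fri,Fri,Tue,Sat,Mon,Thu) (Fri,Fri,Tue,Sat,Mon,Fri) (Fri,Fri,Wed,Sat,Mon,Thu) (Fri,Fri,Wed,Sat,Mon,Fri) (Sat,Sat,Mon,Sat,Mon,Thu) (Sat,Sat,Mon,Sat,Mon,Fri) (Sat,Sat,Tue,Sat,Mon,Thu) (Sat,Sat,Tue,Sat,Mon,Fri) (Sat,Sat,Wed,Sat,Mon,Thu) (Sat,Sat,Wed,Sat,Mon,Fri) (Sun,Sun,Mon,Sat,Mon,Thu) (Sun,Sun,Mon,Sat,Mon,Fri) (Sun,Sun,Tue,Sat,Mon,Thu) (Sun,Sun,Tue,Sat,Mon,Fri) (Sun,Sun,Wed,Sat,Mon,Thu) (Sun,Sun,Wed,Sat,Mon,Fri) — 18.
Ethics=Sun: (Fri,Fri,Mon,Sun,Mon,Thu) (Fri,Fri,Mon,Sun,Mon,Fri) (Fri,Fri,Mon,Sun,Mon,Sat) (Fri,Fri,Tue,Sun,Mon,Thu) (Fri,Fri,Tue,Sun,Mon,Fri) (Fri,Fri,Tue,Sun,Mon,Sat) (Fri,Fri,Wed,Sun,Mon,Thu) (Fri,Fri,Wed,Sun,Mon,Fri) (Fri,Fri,Wed,Sun,Mon,Sat) (Sat,Sat,Mon,Sun,Mon,Thu) (Sat,Sat,Mon,Sun,Mon,Fri) (Sat,Sat,Mon,Sun,Mon,Sat) (Sat,Sat,Tue,Sun,Mon,Thu) (Sat,Sat,Tue,Sun,Mon,Fri) (Sat,Sat,Tue,Sun,Mon,Sat) (Sat,Sat,Wed,Sun,Mon,Thu) (Sat,Sat,Wed,Sun,Mon,Fri) (Sat,Sat,Wed,Sun,Mon,Sat) (Sun,Sun,Mon,Sun,Mon,Thu) (Sun,Sun,Mon,Sun,Mon,Fri) (Sun,Sun,Mon,Sun,Mon,Sat) (Sun,Sun,Tue,Sun,Mon,Thu) (Sun,Sun,Tue,Sun,Mon,Fri) (Sun,Sun,Tue,Sun,Mon,Sat) (Sun,Sun,Wed,Sun,Mon,Thu) (Sun,Sun,Wed,Sun,Mon,Fri) (Sun,Sun,Wed,Sun,Mon,Sat) — 27.
Summing: 9 + 18 + 27 = 54.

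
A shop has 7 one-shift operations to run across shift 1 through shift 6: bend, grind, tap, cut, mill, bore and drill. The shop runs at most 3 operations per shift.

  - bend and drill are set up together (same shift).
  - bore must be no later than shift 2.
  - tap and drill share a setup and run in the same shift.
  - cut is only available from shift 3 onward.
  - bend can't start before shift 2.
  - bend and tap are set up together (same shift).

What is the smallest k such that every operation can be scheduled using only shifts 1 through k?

3

With at most 3 per shift and 7 operations, at least 3 shifts are needed.
cut can't be placed before shift 3, so the schedule must run through at least shift 3.
3 works (last occupied shift: shift 3): for example tap -> shift 2, bend -> shift 2, drill -> shift 2, cut -> shift 3, grind -> shift 1, mill -> shift 1, bore -> shift 1.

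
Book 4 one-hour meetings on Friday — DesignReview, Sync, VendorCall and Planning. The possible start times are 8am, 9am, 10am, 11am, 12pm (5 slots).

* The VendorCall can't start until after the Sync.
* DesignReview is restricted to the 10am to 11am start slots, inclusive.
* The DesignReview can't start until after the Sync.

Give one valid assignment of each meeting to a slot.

VendorCall -> 9am, Sync -> 8am, DesignReview -> 10am, Planning -> 8am

Checking: Sync(8am) before DesignReview(10am); Sync(8am) before VendorCall(9am); DesignReview=10am in [10am,11am].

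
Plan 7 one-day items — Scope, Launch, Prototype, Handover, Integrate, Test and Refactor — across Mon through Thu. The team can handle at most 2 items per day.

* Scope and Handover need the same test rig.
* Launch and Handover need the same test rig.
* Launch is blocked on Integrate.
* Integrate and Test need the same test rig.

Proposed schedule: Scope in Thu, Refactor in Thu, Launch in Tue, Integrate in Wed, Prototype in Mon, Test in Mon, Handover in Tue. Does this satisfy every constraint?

Scope and Handover need the same test rig — holds.
Integrate and Test need the same test rig — holds.
Launch is blocked on Integrate — violated.
Launch and Handover need the same test rig — violated.
The team can handle at most 2 items per day — holds.

No — it violates: Launch is blocked on Integrate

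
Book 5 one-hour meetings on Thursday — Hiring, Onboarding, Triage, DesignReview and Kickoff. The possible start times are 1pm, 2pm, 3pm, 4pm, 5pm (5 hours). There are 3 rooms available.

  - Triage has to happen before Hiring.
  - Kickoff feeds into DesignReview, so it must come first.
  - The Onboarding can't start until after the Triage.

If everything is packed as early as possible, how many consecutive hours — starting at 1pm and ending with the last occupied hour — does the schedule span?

2 hours

The precedence chain requires at least 2 distinct hours.
With at most 3 per hour and 5 meetings, at least 2 hours are needed.
2 works (last occupied hour: 2pm): for example Kickoff in 1pm, Onboarding in 2pm, Triage in 1pm, DesignReview in 2pm, Hiring in 2pm.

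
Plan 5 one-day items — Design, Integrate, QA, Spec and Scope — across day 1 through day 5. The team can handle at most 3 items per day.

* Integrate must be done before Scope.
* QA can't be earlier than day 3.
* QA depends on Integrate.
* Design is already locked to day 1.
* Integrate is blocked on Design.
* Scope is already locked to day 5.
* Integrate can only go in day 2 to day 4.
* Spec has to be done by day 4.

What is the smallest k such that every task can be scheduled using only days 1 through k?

The precedence chain requires at least 3 distinct days.
With at most 3 per day and 5 tasks, at least 2 days are needed.
Scope can't be placed before day 5, so the schedule must run through at least day 5.
5 works (last occupied day: day 5): for example Spec -> day 1; Scope -> day 5; Design -> day 1; QA -> day 3; Integrate -> day 2.

5 days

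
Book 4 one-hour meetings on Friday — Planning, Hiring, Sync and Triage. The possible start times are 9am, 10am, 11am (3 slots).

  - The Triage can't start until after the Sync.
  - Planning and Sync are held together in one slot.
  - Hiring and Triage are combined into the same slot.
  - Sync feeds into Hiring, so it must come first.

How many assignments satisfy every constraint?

Enumerating: Triage in 10am, Sync in 9am, Hiring in 10am, Planning in 9am | Planning=9am; Hiring=11am; Triage=11am; Sync=9am | Hiring=11am; Triage=11am; Planning=10am; Sync=10am.

3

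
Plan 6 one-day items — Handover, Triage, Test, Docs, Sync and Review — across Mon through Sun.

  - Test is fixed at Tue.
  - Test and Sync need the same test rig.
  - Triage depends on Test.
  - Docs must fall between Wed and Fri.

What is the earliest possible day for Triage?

Precedence pushes Triage to at least Wed.
Triage at Wed is achievable: Docs=Wed; Sync=Mon; Review=Mon; Triage=Wed; Test=Tue; Handover=Mon.

Wed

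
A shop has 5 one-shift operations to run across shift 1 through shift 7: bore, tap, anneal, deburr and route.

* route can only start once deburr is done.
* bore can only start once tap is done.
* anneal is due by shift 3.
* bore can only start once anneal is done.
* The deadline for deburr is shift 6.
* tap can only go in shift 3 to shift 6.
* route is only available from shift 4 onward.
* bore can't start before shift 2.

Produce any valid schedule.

anneal in shift 1, deburr in shift 1, route in shift 4, tap in shift 3, bore in shift 4

Checking: anneal(shift 1) before bore(shift 4); tap(shift 3) before bore(shift 4); deburr(shift 1) before route(shift 4); deburr=shift 1 in [shift 1,shift 6]; anneal=shift 1 in [shift 1,shift 3]; bore=shift 4 in [shift 2,shift 7]; tap=shift 3 in [shift 3,shift 6]; route=shift 4 in [shift 4,shift 7].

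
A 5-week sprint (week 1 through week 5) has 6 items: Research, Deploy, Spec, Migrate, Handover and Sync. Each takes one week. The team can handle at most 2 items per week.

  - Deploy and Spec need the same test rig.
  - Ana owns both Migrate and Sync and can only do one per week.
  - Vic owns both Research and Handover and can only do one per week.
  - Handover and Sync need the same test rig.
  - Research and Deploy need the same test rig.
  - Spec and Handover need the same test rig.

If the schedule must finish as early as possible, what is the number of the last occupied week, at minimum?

3

With at most 2 per week and 6 tasks, at least 3 weeks are needed.
3 works (last occupied week: week 3): for example Research in week 1; Deploy in week 2; Spec in week 1; Sync in week 2; Handover in week 3; Migrate in week 3.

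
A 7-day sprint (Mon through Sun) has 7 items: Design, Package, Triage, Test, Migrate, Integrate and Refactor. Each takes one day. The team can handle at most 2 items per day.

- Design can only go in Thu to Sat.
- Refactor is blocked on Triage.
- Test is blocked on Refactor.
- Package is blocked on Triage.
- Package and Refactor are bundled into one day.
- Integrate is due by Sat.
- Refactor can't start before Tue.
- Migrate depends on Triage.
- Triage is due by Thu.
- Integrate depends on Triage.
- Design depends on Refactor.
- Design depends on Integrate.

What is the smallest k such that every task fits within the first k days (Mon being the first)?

The precedence chain requires at least 3 distinct days.
With at most 2 per day and 7 tasks, at least 4 days are needed.
Design can't be placed before Thu — that is day 4 counting from Mon — so the schedule must run through at least 4 days.
4 works (last occupied day: Thu): for example Test in Wed; Package in Tue; Design in Thu; Triage in Mon; Refactor in Tue; Integrate in Wed; Migrate in Thu.

4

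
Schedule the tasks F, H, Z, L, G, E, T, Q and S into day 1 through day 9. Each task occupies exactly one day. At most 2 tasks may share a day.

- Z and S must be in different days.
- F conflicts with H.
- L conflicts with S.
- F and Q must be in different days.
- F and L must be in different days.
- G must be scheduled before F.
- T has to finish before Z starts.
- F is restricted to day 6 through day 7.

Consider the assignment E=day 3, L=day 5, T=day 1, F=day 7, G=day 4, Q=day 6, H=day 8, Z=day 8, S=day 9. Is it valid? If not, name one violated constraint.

F and Q must be in different days — holds.
L conflicts with S — holds.
G must be scheduled before F — holds.
F conflicts with H — holds.
Z and S must be in different days — holds.
F and L must be in different days — holds.
At most 2 tasks may share a day — holds.
T has to finish before Z starts — holds.
F is restricted to day 6 through day 7 — holds.

Valid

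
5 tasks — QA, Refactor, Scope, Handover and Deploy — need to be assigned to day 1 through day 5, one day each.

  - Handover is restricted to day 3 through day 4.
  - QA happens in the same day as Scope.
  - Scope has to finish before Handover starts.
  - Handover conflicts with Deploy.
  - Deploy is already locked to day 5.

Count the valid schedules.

25

Splitting on QA: it can be day 1 (10), day 2 (10), day 3 (5). Listing each branch's schedules as (Refactor, Scope, Handover, Deploy) by day number:
QA=day 1: (1,1,3,5) (1,1,4,5) (2,1,3,5) (2,1,4,5) (3,1,3,5) (3,1,4,5) (4,1,3,5) (4,1,4,5) (5,1,3,5) (5,1,4,5) — 10.
QA=day 2: (1,2,3,5) (1,2,4,5) (2,2,3,5) (2,2,4,5) (3,2,3,5) (3,2,4,5) (4,2,3,5) (4,2,4,5) (5,2,3,5) (5,2,4,5) — 10.
QA=day 3: (1,3,4,5) (2,3,4,5) (3,3,4,5) (4,3,4,5) (5,3,4,5) — 5.
Summing: 10 + 10 + 5 = 25.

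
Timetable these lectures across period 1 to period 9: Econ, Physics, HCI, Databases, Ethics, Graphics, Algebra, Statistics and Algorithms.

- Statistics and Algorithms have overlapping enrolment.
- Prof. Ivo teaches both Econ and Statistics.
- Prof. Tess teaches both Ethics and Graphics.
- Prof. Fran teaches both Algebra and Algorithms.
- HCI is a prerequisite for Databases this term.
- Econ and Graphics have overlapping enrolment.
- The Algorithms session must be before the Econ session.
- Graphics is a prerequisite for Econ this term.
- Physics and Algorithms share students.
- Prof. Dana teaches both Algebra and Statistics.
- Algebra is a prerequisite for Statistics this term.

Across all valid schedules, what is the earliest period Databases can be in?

Precedence pushes Databases to at least period 2.
Databases at period 2 is achievable: Statistics -> period 3; Algebra -> period 2; Databases -> period 2; Econ -> period 2; Algorithms -> period 1; HCI -> period 1; Graphics -> period 1; Ethics -> period 2; Physics -> period 2.

period 2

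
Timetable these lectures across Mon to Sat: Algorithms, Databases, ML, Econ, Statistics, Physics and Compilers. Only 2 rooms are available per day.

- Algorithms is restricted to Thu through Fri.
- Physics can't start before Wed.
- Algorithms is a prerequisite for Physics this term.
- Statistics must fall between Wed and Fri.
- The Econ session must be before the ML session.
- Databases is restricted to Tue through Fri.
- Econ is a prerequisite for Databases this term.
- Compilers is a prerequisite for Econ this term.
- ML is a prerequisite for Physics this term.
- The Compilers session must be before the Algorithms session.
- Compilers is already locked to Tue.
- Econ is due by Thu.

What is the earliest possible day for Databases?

Thu

Databases is available from Tue; precedence pushes Databases to at least Thu; Databases's own window allows nothing later than Fri.
Databases at Thu is achievable: Databases=Thu, Algorithms=Thu, ML=Fri, Econ=Wed, Statistics=Wed, Physics=Sat, Compilers=Tue.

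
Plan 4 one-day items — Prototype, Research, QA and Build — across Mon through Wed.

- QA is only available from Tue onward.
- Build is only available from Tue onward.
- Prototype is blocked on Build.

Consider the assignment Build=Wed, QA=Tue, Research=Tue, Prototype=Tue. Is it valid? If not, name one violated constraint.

Build is only available from Tue onward — holds.
Prototype is blocked on Build — violated.
QA is only available from Tue onward — holds.

No — it violates: Prototype is blocked on Build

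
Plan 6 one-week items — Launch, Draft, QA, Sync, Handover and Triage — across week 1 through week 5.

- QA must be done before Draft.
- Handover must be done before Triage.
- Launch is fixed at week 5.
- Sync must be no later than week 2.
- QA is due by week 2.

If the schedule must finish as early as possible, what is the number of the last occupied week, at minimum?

5

The precedence chain requires at least 2 distinct weeks.
Launch can't be placed before week 5, so the schedule must run through at least week 5.
5 works (last occupied week: week 5): for example Handover=week 1; QA=week 1; Sync=week 1; Draft=week 2; Launch=week 5; Triage=week 2.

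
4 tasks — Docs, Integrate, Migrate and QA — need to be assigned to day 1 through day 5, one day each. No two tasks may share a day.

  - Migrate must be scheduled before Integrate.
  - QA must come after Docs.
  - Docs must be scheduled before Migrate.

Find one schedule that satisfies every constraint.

Migrate=day 2; Docs=day 1; Integrate=day 3; QA=day 4

Checking: Migrate(day 2) before Integrate(day 3); Docs(day 1) before QA(day 4); Docs(day 1) before Migrate(day 2); max 1 per day (cap 1).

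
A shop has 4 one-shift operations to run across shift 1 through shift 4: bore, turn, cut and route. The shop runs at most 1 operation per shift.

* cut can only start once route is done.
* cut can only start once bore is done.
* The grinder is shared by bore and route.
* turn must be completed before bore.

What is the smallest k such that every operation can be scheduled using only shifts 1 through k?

The precedence chain requires at least 3 distinct shifts.
With at most 1 per shift and 4 operations, at least 4 shifts are needed.
4 works (last occupied shift: shift 4): for example turn=shift 1, bore=shift 2, cut=shift 4, route=shift 3.

4 shifts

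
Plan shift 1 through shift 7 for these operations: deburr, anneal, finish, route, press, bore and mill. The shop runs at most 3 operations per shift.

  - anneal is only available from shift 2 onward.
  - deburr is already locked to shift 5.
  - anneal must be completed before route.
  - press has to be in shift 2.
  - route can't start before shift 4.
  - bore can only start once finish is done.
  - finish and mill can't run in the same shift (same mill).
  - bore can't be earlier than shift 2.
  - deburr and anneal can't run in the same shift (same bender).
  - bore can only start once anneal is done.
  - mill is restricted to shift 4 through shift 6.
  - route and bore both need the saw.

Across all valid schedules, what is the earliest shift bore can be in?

shift 3

Bore is available from shift 2; precedence pushes bore to at least shift 3.
bore at shift 3 is achievable: deburr -> shift 5, press -> shift 2, route -> shift 4, mill -> shift 4, bore -> shift 3, anneal -> shift 2, finish -> shift 1.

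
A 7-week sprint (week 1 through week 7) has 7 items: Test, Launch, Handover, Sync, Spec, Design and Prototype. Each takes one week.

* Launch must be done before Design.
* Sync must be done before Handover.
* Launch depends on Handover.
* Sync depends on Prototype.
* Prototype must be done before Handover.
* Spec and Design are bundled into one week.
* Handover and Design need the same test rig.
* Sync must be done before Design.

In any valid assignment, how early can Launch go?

Precedence pushes Launch to at least week 4; downstream work caps Launch at week 6.
Launch at week 4 is achievable: Prototype -> week 1; Spec -> week 5; Handover -> week 3; Design -> week 5; Test -> week 1; Launch -> week 4; Sync -> week 2.

week 4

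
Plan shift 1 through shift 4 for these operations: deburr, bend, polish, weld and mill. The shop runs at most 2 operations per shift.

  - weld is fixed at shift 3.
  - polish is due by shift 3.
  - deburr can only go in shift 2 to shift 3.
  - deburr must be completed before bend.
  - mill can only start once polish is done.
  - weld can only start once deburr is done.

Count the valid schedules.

9

Splitting on bend: it can be shift 3 (3), shift 4 (6). Listing each branch's schedules as (deburr, polish, weld, mill) by shift number:
bend=shift 3: (2,1,3,2) (2,1,3,4) (2,2,3,4) — 3.
bend=shift 4: (2,1,3,2) (2,1,3,3) (2,1,3,4) (2,2,3,3) (2,2,3,4) (2,3,3,4) — 6.
Summing: 3 + 6 = 9.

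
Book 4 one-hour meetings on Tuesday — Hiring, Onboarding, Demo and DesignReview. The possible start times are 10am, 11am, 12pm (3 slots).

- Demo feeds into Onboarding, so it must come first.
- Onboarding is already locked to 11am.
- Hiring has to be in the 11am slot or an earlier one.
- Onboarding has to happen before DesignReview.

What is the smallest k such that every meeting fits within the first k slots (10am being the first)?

3 slots

The precedence chain requires at least 3 distinct slots.
3 works (last occupied slot: 12pm): for example Hiring=10am, DesignReview=12pm, Onboarding=11am, Demo=10am.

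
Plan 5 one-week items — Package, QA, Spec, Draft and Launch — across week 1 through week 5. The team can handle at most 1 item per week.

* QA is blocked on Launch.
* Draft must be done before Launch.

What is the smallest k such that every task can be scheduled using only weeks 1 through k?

The precedence chain requires at least 3 distinct weeks.
With at most 1 per week and 5 tasks, at least 5 weeks are needed.
5 works (last occupied week: week 5): for example Launch -> week 2; Spec -> week 5; QA -> week 3; Draft -> week 1; Package -> week 4.

5 weeks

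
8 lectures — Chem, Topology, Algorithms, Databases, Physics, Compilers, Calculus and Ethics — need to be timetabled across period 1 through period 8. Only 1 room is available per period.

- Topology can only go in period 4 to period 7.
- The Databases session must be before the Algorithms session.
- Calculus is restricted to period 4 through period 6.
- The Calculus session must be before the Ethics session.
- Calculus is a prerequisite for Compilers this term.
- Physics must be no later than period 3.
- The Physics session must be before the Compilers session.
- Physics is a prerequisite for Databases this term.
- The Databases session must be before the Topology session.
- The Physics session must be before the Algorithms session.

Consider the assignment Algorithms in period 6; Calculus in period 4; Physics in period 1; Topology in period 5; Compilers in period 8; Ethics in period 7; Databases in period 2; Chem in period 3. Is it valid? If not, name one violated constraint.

Yes, all constraints hold

Calculus is restricted to period 4 through period 6 — holds.
Calculus is a prerequisite for Compilers this term — holds.
The Physics session must be before the Algorithms session — holds.
The Databases session must be before the Algorithms session — holds.
Topology can only go in period 4 to period 7 — holds.
The Calculus session must be before the Ethics session — holds.
Physics is a prerequisite for Databases this term — holds.
Only 1 room is available per period — holds.
Physics must be no later than period 3 — holds.
The Physics session must be before the Compilers session — holds.
The Databases session must be before the Topology session — holds.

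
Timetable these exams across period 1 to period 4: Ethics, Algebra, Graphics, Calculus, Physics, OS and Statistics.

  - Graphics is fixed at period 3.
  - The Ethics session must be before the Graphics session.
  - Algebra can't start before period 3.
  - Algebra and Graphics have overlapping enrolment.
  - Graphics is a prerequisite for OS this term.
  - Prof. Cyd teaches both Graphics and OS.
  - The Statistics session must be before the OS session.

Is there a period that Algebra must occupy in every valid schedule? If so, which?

period 4

Algebra's window is period 3–period 4.
Graphics is fixed at period 3, and Algebra can't share a period with Graphics.
So Algebra must be period 4.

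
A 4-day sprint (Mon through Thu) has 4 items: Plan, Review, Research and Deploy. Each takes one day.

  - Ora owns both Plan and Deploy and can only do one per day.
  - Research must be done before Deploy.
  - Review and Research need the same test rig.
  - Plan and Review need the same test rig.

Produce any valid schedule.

Deploy=Tue; Plan=Mon; Review=Tue; Research=Mon

Checking: Research(Mon) before Deploy(Tue); Plan(Mon) != Deploy(Tue); Plan(Mon) != Review(Tue); Review(Tue) != Research(Mon).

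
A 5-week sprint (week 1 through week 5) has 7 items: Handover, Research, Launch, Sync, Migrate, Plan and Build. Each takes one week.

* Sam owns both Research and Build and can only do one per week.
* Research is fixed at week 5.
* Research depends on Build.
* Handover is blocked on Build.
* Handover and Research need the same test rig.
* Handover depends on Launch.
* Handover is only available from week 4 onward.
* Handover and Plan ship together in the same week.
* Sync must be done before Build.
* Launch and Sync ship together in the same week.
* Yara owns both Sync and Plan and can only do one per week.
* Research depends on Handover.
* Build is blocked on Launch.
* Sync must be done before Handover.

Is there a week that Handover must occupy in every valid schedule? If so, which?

Handover's window is week 4–week 5.
Research is fixed at week 5, and Handover can't share a week with Research.
So Handover must be week 4.

week 4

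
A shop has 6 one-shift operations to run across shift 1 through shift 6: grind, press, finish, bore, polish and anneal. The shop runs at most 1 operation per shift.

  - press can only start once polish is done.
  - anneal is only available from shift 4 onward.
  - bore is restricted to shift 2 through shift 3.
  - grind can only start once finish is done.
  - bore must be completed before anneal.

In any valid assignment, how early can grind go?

Precedence pushes grind to at least shift 2.
grind at shift 2 is achievable: finish -> shift 1, anneal -> shift 4, press -> shift 6, bore -> shift 3, grind -> shift 2, polish -> shift 5.

shift 2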